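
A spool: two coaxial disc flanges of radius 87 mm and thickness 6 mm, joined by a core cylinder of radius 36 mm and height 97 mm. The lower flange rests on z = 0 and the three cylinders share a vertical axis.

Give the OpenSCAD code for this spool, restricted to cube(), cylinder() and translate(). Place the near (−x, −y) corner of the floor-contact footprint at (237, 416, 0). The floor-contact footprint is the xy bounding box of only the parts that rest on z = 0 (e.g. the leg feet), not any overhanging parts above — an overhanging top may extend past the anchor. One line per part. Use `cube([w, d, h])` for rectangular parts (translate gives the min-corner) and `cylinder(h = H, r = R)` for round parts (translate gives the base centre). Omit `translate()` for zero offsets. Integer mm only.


translate([324, 503, 0]) cylinder(h = 6, r = 87);
translate([324, 503, 6]) cylinder(h = 97, r = 36);
translate([324, 503, 103]) cylinder(h = 6, r = 87);


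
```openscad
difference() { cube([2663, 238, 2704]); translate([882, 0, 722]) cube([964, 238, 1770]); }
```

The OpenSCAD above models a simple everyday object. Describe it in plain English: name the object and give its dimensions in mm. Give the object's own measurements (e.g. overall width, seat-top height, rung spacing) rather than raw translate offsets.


A wall 2663 mm long (x), 238 mm thick (y), 2704 mm tall, with a rectangular window opening cut through it. The opening is 964 mm wide and 1770 mm tall; its sill is at z = 722 mm and its near (−x) edge is 882 mm from the wall's −x end. The opening passes through the full wall thickness.


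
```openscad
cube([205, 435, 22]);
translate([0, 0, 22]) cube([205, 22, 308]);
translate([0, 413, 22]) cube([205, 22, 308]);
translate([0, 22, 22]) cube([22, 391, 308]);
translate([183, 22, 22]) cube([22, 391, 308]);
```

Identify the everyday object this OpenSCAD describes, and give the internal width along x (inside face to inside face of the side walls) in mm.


An open box. The internal width is 161 mm.

A 205×435 base slab with four walls standing on it — an open box. The base is 205 mm wide and the walls are 22 mm thick, so the internal width is 205 − 2 × 22 = 161 mm.


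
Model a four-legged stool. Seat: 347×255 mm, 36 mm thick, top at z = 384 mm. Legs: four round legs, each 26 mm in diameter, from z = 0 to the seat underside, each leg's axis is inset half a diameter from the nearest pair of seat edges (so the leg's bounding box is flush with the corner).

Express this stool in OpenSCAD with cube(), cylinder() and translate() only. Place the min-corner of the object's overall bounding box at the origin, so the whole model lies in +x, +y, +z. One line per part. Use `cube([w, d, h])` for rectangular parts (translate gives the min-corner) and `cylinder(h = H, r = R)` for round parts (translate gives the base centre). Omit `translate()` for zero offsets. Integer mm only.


// leg_h = 384 - 36 = 348
translate([0, 0, 348]) cube([347, 255, 36]);
translate([13, 13, 0]) cylinder(h = 348, r = 13);
translate([334, 13, 0]) cylinder(h = 348, r = 13);
translate([13, 242, 0]) cylinder(h = 348, r = 13);
translate([334, 242, 0]) cylinder(h = 348, r = 13);


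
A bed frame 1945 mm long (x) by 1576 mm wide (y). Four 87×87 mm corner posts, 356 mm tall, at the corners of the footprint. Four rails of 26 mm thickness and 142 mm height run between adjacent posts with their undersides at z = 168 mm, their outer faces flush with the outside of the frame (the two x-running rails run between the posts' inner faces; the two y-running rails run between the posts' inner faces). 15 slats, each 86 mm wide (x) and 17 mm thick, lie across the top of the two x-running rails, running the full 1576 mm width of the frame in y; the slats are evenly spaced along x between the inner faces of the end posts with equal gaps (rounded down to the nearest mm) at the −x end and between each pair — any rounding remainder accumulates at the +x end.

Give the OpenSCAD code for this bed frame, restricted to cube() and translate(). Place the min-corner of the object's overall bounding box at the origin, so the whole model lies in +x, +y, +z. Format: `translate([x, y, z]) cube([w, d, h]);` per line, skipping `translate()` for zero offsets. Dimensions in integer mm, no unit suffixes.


cube([87, 87, 356]);
translate([0, 1489, 0]) cube([87, 87, 356]);
translate([1858, 0, 0]) cube([87, 87, 356]);
translate([1858, 1489, 0]) cube([87, 87, 356]);
translate([87, 0, 168]) cube([1771, 26, 142]);
translate([87, 1550, 168]) cube([1771, 26, 142]);
translate([0, 87, 168]) cube([26, 1402, 142]);
translate([1919, 87, 168]) cube([26, 1402, 142]);
translate([117, 0, 310]) cube([86, 1576, 17]);
translate([233, 0, 310]) cube([86, 1576, 17]);
translate([349, 0, 310]) cube([86, 1576, 17]);
translate([465, 0, 310]) cube([86, 1576, 17]);
translate([581, 0, 310]) cube([86, 1576, 17]);
translate([697, 0, 310]) cube([86, 1576, 17]);
translate([813, 0, 310]) cube([86, 1576, 17]);
translate([929, 0, 310]) cube([86, 1576, 17]);
translate([1045, 0, 310]) cube([86, 1576, 17]);
translate([1161, 0, 310]) cube([86, 1576, 17]);
translate([1277, 0, 310]) cube([86, 1576, 17]);
translate([1393, 0, 310]) cube([86, 1576, 17]);
translate([1509, 0, 310]) cube([86, 1576, 17]);
translate([1625, 0, 310]) cube([86, 1576, 17]);
translate([1741, 0, 310]) cube([86, 1576, 17]);


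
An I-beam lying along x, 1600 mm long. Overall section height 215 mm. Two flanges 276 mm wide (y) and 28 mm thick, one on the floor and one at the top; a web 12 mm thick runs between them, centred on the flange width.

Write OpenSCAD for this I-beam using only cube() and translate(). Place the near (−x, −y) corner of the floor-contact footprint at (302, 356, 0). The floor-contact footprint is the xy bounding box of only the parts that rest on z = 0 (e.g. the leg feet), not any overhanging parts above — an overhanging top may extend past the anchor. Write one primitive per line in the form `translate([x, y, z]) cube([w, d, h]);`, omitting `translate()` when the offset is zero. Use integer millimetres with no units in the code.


translate([302, 356, 0]) cube([1600, 276, 28]);
translate([302, 488, 28]) cube([1600, 12, 159]);
translate([302, 356, 187]) cube([1600, 276, 28]);


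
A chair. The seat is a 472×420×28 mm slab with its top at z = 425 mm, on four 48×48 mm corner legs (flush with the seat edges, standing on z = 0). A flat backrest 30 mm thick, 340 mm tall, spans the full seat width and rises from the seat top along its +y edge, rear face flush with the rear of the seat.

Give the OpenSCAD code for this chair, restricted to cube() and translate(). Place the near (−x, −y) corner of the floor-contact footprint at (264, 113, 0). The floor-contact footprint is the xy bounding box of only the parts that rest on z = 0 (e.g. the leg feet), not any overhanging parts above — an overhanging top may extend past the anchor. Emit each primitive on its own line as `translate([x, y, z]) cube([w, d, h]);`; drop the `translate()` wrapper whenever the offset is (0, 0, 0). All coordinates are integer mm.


// leg_h = 425 - 28 = 397
translate([264, 113, 397]) cube([472, 420, 28]);
translate([264, 113, 0]) cube([48, 48, 397]);
translate([688, 113, 0]) cube([48, 48, 397]);
translate([264, 485, 0]) cube([48, 48, 397]);
translate([688, 485, 0]) cube([48, 48, 397]);
translate([264, 503, 425]) cube([472, 30, 340]);


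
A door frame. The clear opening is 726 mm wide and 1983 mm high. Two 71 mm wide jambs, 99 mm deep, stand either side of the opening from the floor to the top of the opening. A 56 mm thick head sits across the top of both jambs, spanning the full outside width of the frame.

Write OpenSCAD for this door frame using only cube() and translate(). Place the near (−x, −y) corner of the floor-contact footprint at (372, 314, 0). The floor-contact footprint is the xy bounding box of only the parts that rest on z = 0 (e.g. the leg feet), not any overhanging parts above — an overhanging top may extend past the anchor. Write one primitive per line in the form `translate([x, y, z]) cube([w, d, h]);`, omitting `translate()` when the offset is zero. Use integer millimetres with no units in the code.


translate([372, 314, 0]) cube([71, 99, 1983]);
translate([1169, 314, 0]) cube([71, 99, 1983]);
translate([372, 314, 1983]) cube([868, 99, 56]);


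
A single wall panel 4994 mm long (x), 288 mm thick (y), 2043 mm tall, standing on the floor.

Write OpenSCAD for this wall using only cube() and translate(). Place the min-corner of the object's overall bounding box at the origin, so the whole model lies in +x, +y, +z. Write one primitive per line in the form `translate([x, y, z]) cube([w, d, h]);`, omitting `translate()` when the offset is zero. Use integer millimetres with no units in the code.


cube([4994, 288, 2043]);


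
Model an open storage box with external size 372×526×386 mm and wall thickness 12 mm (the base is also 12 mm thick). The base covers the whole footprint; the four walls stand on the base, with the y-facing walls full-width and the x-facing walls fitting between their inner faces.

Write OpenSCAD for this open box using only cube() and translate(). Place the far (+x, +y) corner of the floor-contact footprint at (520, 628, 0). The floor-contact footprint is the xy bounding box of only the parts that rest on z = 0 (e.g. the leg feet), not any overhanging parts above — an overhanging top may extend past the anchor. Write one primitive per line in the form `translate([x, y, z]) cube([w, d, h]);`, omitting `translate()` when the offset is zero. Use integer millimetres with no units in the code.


translate([148, 102, 0]) cube([372, 526, 12]);
translate([148, 102, 12]) cube([372, 12, 374]);
translate([148, 616, 12]) cube([372, 12, 374]);
translate([148, 114, 12]) cube([12, 502, 374]);
translate([508, 114, 12]) cube([12, 502, 374]);


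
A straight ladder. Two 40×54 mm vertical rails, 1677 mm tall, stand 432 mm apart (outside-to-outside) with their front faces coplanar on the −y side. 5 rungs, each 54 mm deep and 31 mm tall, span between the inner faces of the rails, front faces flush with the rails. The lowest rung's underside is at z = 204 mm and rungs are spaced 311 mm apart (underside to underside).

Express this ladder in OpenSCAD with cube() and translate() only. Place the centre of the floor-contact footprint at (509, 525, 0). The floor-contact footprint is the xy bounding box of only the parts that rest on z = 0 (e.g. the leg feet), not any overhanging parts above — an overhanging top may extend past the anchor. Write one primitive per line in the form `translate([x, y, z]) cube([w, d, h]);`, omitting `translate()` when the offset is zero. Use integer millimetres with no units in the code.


translate([293, 498, 0]) cube([40, 54, 1677]);
translate([685, 498, 0]) cube([40, 54, 1677]);
translate([333, 498, 204]) cube([352, 54, 31]);
translate([333, 498, 515]) cube([352, 54, 31]);
translate([333, 498, 826]) cube([352, 54, 31]);
translate([333, 498, 1137]) cube([352, 54, 31]);
translate([333, 498, 1448]) cube([352, 54, 31]);


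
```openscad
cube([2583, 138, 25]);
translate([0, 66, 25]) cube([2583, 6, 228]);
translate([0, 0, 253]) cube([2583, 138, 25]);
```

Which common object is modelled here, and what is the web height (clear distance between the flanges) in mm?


An I-beam. The web height is 228 mm.

Two wide flanges with a thin centred web — an I-beam. Overall 278 mm minus two 25 mm flanges gives a web of 278 − 2·25 = 228 mm.


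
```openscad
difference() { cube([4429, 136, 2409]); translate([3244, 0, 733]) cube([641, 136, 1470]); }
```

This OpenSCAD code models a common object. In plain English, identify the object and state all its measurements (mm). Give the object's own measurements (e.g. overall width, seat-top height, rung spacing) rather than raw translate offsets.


A wall 4429 mm long (x), 136 mm thick (y), 2409 mm tall, with a rectangular window opening cut through it. The opening is 641 mm wide and 1470 mm tall; its sill is at z = 733 mm and its near (−x) edge is 3244 mm from the wall's −x end. The opening passes through the full wall thickness.


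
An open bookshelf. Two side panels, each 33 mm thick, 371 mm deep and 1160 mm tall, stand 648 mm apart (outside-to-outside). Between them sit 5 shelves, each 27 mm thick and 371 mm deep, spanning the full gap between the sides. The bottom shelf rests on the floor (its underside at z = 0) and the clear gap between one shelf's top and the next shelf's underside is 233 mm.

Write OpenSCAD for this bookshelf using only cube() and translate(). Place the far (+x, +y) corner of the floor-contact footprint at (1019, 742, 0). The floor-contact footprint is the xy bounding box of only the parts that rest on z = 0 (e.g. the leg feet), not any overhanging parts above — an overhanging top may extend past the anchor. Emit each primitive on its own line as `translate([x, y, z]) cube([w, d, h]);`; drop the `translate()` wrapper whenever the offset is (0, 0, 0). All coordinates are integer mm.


translate([371, 371, 0]) cube([33, 371, 1160]);
translate([986, 371, 0]) cube([33, 371, 1160]);
translate([404, 371, 0]) cube([582, 371, 27]);
translate([404, 371, 260]) cube([582, 371, 27]);
translate([404, 371, 520]) cube([582, 371, 27]);
translate([404, 371, 780]) cube([582, 371, 27]);
translate([404, 371, 1040]) cube([582, 371, 27]);


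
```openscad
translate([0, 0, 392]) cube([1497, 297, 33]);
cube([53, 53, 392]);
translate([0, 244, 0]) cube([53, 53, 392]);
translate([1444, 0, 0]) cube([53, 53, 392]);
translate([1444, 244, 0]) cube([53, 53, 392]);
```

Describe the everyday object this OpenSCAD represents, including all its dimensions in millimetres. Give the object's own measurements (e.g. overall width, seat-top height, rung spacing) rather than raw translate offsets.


A long wooden bench with a 1497 mm (x) × 297 mm (y) seat, 33 mm thick, its top surface 425 mm above the floor. Four 53 mm square legs at the seat corners, flush with the edges, run from z = 0 to the seat underside.


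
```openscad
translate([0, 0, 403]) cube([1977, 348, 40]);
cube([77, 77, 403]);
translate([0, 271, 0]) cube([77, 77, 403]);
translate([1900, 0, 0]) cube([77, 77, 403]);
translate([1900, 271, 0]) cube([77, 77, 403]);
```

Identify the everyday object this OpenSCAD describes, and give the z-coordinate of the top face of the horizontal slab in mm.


A bench. The seat-top height is 443 mm.

A long slab on four corner posts — a bench. The slab sits at z = 403 with thickness 40, so the top is 403 + 40 = 443 mm.


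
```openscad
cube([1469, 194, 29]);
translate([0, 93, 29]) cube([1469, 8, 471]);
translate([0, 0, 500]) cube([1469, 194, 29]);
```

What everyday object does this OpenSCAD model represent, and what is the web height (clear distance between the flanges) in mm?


An I-beam. The web height is 471 mm.

Two wide flanges with a thin centred web — an I-beam. Overall 529 mm minus two 29 mm flanges gives a web of 529 − 2·29 = 471 mm.


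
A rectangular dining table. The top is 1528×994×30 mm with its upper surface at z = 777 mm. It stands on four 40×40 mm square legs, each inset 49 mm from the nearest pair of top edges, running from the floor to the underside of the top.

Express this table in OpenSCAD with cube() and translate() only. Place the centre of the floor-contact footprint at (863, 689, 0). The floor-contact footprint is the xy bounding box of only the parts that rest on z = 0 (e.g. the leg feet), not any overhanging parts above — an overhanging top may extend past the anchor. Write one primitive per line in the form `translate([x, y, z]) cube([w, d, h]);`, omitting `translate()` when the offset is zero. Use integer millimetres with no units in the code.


// leg_h = 777 - 30 = 747
translate([99, 192, 747]) cube([1528, 994, 30]);
translate([148, 241, 0]) cube([40, 40, 747]);
translate([1538, 241, 0]) cube([40, 40, 747]);
translate([148, 1097, 0]) cube([40, 40, 747]);
translate([1538, 1097, 0]) cube([40, 40, 747]);


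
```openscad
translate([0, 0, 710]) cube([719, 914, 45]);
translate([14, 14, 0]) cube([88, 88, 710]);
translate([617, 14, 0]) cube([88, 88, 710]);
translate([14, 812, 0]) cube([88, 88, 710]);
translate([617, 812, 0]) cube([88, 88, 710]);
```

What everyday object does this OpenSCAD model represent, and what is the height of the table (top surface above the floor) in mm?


A table. The table height is 755 mm.

A 719×914×45 slab sits at z = 710 on four 88 mm square posts — a table. The top surface is at 710 + 45 = 755 mm.


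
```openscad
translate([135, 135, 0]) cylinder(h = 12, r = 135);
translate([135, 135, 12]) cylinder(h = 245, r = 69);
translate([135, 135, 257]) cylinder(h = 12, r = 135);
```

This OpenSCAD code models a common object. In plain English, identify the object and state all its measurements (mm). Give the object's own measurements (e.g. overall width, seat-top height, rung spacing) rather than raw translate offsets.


A spool: two coaxial disc flanges of radius 135 mm and thickness 12 mm, joined by a core cylinder of radius 69 mm and height 245 mm. The lower flange rests on z = 0 and the three cylinders share a vertical axis.


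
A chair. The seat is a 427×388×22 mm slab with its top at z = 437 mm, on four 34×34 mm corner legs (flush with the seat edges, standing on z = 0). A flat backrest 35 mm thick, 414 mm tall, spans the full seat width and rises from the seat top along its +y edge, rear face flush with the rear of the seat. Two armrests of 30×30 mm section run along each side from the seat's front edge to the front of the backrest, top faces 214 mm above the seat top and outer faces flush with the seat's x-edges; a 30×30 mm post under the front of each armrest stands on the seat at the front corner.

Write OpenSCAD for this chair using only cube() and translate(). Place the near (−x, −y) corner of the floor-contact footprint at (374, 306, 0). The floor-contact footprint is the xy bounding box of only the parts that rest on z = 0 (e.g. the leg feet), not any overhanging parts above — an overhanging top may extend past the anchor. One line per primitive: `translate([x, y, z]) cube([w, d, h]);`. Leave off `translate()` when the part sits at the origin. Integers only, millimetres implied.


// leg_h = 437 - 22 = 415
// arm post h = 214 - 30 = 184
translate([374, 306, 415]) cube([427, 388, 22]);
translate([374, 306, 0]) cube([34, 34, 415]);
translate([767, 306, 0]) cube([34, 34, 415]);
translate([374, 660, 0]) cube([34, 34, 415]);
translate([767, 660, 0]) cube([34, 34, 415]);
translate([374, 659, 437]) cube([427, 35, 414]);
translate([374, 306, 621]) cube([30, 353, 30]);
translate([771, 306, 621]) cube([30, 353, 30]);
translate([374, 306, 437]) cube([30, 30, 184]);
translate([771, 306, 437]) cube([30, 30, 184]);


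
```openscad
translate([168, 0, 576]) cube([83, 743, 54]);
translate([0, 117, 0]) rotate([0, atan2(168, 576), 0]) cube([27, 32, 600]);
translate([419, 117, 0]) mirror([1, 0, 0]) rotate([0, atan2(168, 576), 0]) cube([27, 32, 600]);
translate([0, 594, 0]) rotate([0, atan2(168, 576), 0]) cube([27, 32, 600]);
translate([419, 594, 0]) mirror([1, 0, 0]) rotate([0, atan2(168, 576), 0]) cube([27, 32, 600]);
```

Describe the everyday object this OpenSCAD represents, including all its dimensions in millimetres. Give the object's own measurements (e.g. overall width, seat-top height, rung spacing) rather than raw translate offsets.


A sawhorse. A 83×743×54 mm beam (x, y, z) sits on two A-frame leg pairs. Each pair is two raked legs of 27×32 mm section (32 mm along y) splaying symmetrically in x. Each leg rises 576 mm vertically over 168 mm of horizontal reach and is 600 mm long along its own axis. Every leg's outer bottom edge rests on the floor and its outer top edge meets a bottom edge of the beam — the left legs (tilting toward +x) meet the beam's −x bottom edge, the right legs (their mirror images, tilting toward −x) meet its +x bottom edge — so the leg tops tuck under the beam, the beam's underside is 576 mm above the floor, and the feet are 419 mm apart outside-to-outside with the beam centred between them. The two leg pairs are set in 117 mm from either end of the beam.


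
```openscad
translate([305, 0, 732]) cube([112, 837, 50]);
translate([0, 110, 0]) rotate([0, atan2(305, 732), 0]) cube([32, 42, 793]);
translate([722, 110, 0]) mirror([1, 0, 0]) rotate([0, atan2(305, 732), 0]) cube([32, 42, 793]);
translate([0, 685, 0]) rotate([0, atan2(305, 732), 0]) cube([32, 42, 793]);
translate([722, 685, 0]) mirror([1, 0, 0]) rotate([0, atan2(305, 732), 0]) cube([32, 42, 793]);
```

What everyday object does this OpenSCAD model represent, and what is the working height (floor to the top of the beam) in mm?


A sawhorse. The overall height is 782 mm.

A beam across two mirrored pairs of raked legs — a sawhorse. The beam's underside is at z = 732 (matching the legs' vertical rise in atan2(305, 732)) and the beam is 50 mm tall, so its top is at 732 + 50 = 782 mm. The raked legs top out at the beam's underside, so that is the highest point.


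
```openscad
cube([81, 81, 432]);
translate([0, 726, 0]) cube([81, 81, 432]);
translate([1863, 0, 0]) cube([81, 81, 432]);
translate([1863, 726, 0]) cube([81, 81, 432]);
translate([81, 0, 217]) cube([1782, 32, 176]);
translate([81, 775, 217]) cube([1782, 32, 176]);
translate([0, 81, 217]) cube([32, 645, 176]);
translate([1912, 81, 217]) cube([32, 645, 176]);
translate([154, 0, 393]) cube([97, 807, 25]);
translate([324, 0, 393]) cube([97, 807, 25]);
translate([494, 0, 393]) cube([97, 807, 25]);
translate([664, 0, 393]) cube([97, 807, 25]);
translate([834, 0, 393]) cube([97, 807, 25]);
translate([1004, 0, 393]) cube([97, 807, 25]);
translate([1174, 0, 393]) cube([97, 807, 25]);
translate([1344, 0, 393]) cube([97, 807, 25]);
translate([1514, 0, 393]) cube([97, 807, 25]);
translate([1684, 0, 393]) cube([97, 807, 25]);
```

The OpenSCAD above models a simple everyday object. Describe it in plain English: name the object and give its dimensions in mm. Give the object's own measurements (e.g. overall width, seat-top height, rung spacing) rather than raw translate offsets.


A bed frame 1944 mm long (x) by 807 mm wide (y). Four 81×81 mm corner posts, 432 mm tall, at the corners of the footprint. Four rails of 32 mm thickness and 176 mm height run between adjacent posts with their undersides at z = 217 mm, their outer faces flush with the outside of the frame (the two x-running rails run between the posts' inner faces; the two y-running rails run between the posts' inner faces). 10 slats, each 97 mm wide (x) and 25 mm thick, lie across the top of the two x-running rails, running the full 807 mm width of the frame in y; along x they sit between the end posts with a 73 mm gap after the −x posts and between neighbouring slats, leaving 82 mm before the +x posts.


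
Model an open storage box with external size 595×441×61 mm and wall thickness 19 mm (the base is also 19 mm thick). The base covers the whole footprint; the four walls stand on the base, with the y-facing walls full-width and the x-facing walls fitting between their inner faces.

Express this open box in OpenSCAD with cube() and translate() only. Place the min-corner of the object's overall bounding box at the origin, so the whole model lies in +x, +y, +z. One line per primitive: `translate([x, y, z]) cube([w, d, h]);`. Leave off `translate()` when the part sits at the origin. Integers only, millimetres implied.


cube([595, 441, 19]);
translate([0, 0, 19]) cube([595, 19, 42]);
translate([0, 422, 19]) cube([595, 19, 42]);
translate([0, 19, 19]) cube([19, 403, 42]);
translate([576, 19, 19]) cube([19, 403, 42]);


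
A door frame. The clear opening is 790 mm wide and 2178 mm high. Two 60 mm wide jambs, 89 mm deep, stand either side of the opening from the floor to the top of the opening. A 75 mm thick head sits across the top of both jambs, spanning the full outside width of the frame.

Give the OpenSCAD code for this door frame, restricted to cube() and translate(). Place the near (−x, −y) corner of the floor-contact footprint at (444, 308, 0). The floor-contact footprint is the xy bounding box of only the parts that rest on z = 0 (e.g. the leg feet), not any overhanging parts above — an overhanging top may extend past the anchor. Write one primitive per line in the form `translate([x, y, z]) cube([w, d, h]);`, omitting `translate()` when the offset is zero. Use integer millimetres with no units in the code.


translate([444, 308, 0]) cube([60, 89, 2178]);
translate([1294, 308, 0]) cube([60, 89, 2178]);
translate([444, 308, 2178]) cube([910, 89, 75]);


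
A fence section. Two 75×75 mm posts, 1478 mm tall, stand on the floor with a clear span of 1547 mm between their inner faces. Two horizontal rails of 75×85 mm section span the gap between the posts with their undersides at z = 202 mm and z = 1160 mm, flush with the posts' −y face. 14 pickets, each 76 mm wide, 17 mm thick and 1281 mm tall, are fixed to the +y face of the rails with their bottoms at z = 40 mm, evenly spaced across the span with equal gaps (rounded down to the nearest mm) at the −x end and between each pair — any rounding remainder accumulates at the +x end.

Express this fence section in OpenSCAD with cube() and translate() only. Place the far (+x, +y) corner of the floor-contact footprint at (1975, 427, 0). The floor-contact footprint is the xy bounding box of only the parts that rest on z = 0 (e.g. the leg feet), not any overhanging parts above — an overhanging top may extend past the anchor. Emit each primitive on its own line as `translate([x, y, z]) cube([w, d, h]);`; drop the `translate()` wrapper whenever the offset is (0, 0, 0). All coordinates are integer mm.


translate([278, 352, 0]) cube([75, 75, 1478]);
translate([1900, 352, 0]) cube([75, 75, 1478]);
translate([353, 352, 202]) cube([1547, 75, 85]);
translate([353, 352, 1160]) cube([1547, 75, 85]);
translate([385, 427, 40]) cube([76, 17, 1281]);
translate([493, 427, 40]) cube([76, 17, 1281]);
translate([601, 427, 40]) cube([76, 17, 1281]);
translate([709, 427, 40]) cube([76, 17, 1281]);
translate([817, 427, 40]) cube([76, 17, 1281]);
translate([925, 427, 40]) cube([76, 17, 1281]);
translate([1033, 427, 40]) cube([76, 17, 1281]);
translate([1141, 427, 40]) cube([76, 17, 1281]);
translate([1249, 427, 40]) cube([76, 17, 1281]);
translate([1357, 427, 40]) cube([76, 17, 1281]);
translate([1465, 427, 40]) cube([76, 17, 1281]);
translate([1573, 427, 40]) cube([76, 17, 1281]);
translate([1681, 427, 40]) cube([76, 17, 1281]);
translate([1789, 427, 40]) cube([76, 17, 1281]);


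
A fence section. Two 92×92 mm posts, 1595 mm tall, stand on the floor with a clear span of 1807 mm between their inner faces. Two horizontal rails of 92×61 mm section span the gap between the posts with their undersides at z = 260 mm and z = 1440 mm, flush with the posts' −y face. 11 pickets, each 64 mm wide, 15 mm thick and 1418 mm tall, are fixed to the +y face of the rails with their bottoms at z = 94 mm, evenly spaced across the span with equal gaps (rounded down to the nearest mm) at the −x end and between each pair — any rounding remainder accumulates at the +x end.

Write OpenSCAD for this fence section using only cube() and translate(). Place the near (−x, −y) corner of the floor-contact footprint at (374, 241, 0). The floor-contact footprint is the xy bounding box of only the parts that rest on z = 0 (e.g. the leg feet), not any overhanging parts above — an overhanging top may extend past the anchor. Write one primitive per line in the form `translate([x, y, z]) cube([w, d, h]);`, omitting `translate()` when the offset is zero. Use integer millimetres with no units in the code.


translate([374, 241, 0]) cube([92, 92, 1595]);
translate([2273, 241, 0]) cube([92, 92, 1595]);
translate([466, 241, 260]) cube([1807, 92, 61]);
translate([466, 241, 1440]) cube([1807, 92, 61]);
translate([557, 333, 94]) cube([64, 15, 1418]);
translate([712, 333, 94]) cube([64, 15, 1418]);
translate([867, 333, 94]) cube([64, 15, 1418]);
translate([1022, 333, 94]) cube([64, 15, 1418]);
translate([1177, 333, 94]) cube([64, 15, 1418]);
translate([1332, 333, 94]) cube([64, 15, 1418]);
translate([1487, 333, 94]) cube([64, 15, 1418]);
translate([1642, 333, 94]) cube([64, 15, 1418]);
translate([1797, 333, 94]) cube([64, 15, 1418]);
translate([1952, 333, 94]) cube([64, 15, 1418]);
translate([2107, 333, 94]) cube([64, 15, 1418]);


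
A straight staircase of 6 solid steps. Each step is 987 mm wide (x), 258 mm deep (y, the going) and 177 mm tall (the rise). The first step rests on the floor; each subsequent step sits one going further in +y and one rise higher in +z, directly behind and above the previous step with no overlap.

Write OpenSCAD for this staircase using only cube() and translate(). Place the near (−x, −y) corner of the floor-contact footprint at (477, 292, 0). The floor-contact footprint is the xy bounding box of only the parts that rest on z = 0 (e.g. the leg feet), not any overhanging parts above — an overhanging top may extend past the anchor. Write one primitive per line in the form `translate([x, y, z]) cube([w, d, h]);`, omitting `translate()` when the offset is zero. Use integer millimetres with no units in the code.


translate([477, 292, 0]) cube([987, 258, 177]);
translate([477, 550, 177]) cube([987, 258, 177]);
translate([477, 808, 354]) cube([987, 258, 177]);
translate([477, 1066, 531]) cube([987, 258, 177]);
translate([477, 1324, 708]) cube([987, 258, 177]);
translate([477, 1582, 885]) cube([987, 258, 177]);


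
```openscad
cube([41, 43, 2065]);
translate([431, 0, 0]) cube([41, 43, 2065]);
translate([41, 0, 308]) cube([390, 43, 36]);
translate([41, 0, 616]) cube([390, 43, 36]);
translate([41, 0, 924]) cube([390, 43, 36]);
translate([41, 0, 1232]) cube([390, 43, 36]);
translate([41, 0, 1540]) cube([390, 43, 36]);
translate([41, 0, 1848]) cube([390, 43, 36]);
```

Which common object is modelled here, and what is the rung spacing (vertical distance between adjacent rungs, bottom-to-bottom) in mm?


A ladder. The rung spacing is 308 mm.

Two tall 41×43 posts with 6 short bars between them — a ladder. Adjacent rungs sit at z = 308 and z = 616, so the spacing is 616 − 308 = 308 mm.


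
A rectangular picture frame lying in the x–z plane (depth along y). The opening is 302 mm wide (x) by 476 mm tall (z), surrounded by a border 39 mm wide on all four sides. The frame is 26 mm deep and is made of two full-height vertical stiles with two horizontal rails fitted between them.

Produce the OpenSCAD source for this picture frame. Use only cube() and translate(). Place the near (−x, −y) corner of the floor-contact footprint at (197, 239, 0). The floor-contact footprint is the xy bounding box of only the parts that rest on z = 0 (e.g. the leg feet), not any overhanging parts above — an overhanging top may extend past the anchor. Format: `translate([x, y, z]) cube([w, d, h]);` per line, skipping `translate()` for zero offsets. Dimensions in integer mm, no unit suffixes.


translate([197, 239, 0]) cube([39, 26, 554]);
translate([538, 239, 0]) cube([39, 26, 554]);
translate([236, 239, 0]) cube([302, 26, 39]);
translate([236, 239, 515]) cube([302, 26, 39]);


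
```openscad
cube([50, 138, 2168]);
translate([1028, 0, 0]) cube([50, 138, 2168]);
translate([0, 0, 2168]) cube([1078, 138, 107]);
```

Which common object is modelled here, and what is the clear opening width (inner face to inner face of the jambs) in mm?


A door frame. The clear opening width is 978 mm.

Two 2168 mm tall posts with a header on top — a door frame. The left jamb is 50 mm wide at x = 0; the right jamb starts at x = 1028. The clear opening is 1028 − 50 = 978 mm.


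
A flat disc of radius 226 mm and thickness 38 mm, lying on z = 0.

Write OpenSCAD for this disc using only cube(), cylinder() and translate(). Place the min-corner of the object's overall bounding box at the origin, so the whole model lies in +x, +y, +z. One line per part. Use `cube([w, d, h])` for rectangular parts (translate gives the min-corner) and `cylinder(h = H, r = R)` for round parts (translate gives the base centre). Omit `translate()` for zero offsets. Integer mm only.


translate([226, 226, 0]) cylinder(h = 38, r = 226);


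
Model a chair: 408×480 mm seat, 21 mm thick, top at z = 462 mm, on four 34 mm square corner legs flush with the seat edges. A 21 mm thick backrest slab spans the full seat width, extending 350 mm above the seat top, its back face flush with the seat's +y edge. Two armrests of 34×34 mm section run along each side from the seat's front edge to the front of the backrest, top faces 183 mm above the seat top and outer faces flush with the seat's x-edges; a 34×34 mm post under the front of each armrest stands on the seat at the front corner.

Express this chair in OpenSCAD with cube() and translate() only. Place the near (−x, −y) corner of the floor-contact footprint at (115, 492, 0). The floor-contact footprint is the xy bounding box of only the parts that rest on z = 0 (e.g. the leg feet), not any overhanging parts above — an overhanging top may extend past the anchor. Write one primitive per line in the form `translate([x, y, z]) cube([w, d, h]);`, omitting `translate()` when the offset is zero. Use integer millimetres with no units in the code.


translate([115, 492, 441]) cube([408, 480, 21]);
translate([115, 492, 0]) cube([34, 34, 441]);
translate([489, 492, 0]) cube([34, 34, 441]);
translate([115, 938, 0]) cube([34, 34, 441]);
translate([489, 938, 0]) cube([34, 34, 441]);
translate([115, 951, 462]) cube([408, 21, 350]);
translate([115, 492, 611]) cube([34, 459, 34]);
translate([489, 492, 611]) cube([34, 459, 34]);
translate([115, 492, 462]) cube([34, 34, 149]);
translate([489, 492, 462]) cube([34, 34, 149]);


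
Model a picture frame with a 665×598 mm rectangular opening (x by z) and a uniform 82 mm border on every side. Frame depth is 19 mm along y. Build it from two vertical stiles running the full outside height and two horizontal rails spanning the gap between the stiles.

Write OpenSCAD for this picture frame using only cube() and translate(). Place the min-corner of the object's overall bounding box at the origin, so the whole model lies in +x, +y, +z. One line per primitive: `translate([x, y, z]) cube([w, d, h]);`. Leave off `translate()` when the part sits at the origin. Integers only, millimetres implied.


cube([82, 19, 762]);
translate([747, 0, 0]) cube([82, 19, 762]);
translate([82, 0, 0]) cube([665, 19, 82]);
translate([82, 0, 680]) cube([665, 19, 82]);


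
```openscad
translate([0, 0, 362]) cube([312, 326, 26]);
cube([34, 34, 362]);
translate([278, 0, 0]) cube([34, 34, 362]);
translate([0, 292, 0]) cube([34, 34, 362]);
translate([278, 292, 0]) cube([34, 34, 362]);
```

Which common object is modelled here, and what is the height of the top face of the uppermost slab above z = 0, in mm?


A stool. The seat height is 388 mm.

A 312×326×26 slab at z = 362 on four corner posts — a stool. The seat top is 362 + 26 = 388 mm.


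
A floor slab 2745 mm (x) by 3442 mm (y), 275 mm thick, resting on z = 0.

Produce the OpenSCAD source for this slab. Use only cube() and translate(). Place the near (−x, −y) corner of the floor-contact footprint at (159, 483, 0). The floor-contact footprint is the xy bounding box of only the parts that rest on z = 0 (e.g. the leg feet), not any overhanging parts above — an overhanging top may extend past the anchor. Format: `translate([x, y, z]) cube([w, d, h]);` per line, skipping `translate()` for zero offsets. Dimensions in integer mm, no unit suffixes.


translate([159, 483, 0]) cube([2745, 3442, 275]);


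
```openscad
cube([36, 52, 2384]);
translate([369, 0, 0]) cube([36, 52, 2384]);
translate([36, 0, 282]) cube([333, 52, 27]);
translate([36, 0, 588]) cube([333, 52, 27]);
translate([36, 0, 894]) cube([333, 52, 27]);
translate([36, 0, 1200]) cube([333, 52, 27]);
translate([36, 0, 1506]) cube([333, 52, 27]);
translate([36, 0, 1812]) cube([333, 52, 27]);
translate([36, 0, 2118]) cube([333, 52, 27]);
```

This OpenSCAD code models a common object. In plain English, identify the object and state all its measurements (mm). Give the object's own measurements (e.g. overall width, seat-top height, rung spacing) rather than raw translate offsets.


A straight ladder. Two 36×52 mm vertical rails, 2384 mm tall, stand 405 mm apart (outside-to-outside) with their front faces coplanar on the −y side. 7 rungs, each 52 mm deep and 27 mm tall, span between the inner faces of the rails, front faces flush with the rails. The lowest rung's underside is at z = 282 mm and rungs are spaced 306 mm apart (underside to underside).


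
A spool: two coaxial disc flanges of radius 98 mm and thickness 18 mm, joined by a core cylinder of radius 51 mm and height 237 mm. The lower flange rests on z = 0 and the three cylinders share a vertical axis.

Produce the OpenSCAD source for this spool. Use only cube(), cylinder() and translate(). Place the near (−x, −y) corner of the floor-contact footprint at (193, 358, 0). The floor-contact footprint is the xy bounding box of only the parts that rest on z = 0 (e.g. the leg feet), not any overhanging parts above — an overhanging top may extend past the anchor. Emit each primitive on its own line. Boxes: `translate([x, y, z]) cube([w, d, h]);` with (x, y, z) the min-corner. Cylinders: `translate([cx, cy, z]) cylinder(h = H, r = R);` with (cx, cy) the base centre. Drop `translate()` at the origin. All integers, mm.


translate([291, 456, 0]) cylinder(h = 18, r = 98);
translate([291, 456, 18]) cylinder(h = 237, r = 51);
translate([291, 456, 255]) cylinder(h = 18, r = 98);


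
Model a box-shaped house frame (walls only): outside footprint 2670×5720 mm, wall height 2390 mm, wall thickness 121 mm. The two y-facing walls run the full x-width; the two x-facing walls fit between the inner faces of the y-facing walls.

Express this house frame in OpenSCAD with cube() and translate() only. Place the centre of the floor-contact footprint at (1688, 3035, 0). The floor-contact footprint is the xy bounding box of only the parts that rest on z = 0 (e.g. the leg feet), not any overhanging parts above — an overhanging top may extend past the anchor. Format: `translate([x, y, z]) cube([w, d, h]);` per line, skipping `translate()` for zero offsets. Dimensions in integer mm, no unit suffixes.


translate([353, 175, 0]) cube([2670, 121, 2390]);
translate([353, 5774, 0]) cube([2670, 121, 2390]);
translate([353, 296, 0]) cube([121, 5478, 2390]);
translate([2902, 296, 0]) cube([121, 5478, 2390]);


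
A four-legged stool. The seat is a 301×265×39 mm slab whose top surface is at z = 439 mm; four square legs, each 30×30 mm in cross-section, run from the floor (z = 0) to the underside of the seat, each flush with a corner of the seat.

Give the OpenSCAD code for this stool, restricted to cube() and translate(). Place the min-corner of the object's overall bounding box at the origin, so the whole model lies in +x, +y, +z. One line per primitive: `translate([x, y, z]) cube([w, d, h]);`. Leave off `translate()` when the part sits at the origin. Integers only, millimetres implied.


// leg_h = 439 - 39 = 400
translate([0, 0, 400]) cube([301, 265, 39]);
cube([30, 30, 400]);
translate([271, 0, 0]) cube([30, 30, 400]);
translate([0, 235, 0]) cube([30, 30, 400]);
translate([271, 235, 0]) cube([30, 30, 400]);


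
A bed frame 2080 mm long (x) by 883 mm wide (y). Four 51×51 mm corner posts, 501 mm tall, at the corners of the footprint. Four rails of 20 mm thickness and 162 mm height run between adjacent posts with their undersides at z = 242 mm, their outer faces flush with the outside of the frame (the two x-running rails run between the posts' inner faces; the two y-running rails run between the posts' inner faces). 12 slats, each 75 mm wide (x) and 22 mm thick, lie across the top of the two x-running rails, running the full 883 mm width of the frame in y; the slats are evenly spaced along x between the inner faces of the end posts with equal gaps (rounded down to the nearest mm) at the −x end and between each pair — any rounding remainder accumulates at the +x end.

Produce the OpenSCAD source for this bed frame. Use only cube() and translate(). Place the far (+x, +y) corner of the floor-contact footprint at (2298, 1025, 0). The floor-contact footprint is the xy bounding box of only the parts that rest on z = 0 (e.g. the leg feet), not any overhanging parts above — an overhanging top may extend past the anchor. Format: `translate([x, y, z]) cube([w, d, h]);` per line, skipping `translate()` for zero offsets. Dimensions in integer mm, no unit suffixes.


translate([218, 142, 0]) cube([51, 51, 501]);
translate([218, 974, 0]) cube([51, 51, 501]);
translate([2247, 142, 0]) cube([51, 51, 501]);
translate([2247, 974, 0]) cube([51, 51, 501]);
translate([269, 142, 242]) cube([1978, 20, 162]);
translate([269, 1005, 242]) cube([1978, 20, 162]);
translate([218, 193, 242]) cube([20, 781, 162]);
translate([2278, 193, 242]) cube([20, 781, 162]);
translate([351, 142, 404]) cube([75, 883, 22]);
translate([508, 142, 404]) cube([75, 883, 22]);
translate([665, 142, 404]) cube([75, 883, 22]);
translate([822, 142, 404]) cube([75, 883, 22]);
translate([979, 142, 404]) cube([75, 883, 22]);
translate([1136, 142, 404]) cube([75, 883, 22]);
translate([1293, 142, 404]) cube([75, 883, 22]);
translate([1450, 142, 404]) cube([75, 883, 22]);
translate([1607, 142, 404]) cube([75, 883, 22]);
translate([1764, 142, 404]) cube([75, 883, 22]);
translate([1921, 142, 404]) cube([75, 883, 22]);
translate([2078, 142, 404]) cube([75, 883, 22]);
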